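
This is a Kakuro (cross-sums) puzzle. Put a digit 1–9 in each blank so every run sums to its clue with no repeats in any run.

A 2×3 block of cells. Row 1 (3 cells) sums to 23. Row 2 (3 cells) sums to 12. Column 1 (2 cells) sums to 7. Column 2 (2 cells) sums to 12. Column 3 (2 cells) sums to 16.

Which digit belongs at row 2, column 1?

1

23 in 3 cells must be {6,8,9}; 16 in 2 cells must be {7,9}.
The 23 across and the 7 down share only 6, so (1,1) = 6.
Given what's placed, (1,3) must be 9 to fit the 23 across and 16 down.
(2,1) = 7 − 6 = 1 completes the 7 down.
(2,3) = 16 − 9 = 7 completes the 16 down.
(1,2) = 23 − 15 = 8 completes the 23 across.
(2,2) = 12 − 8 = 4 completes the 12 across.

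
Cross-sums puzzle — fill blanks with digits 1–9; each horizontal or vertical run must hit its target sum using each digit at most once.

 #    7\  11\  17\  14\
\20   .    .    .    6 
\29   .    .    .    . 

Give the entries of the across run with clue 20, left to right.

2 4 8 6

29 in 4 cells must be {5,7,8,9}; 17 in 2 cells must be {8,9}.
Only 5 fits R2C1 under both its across sum 29 and down sum 7.
R2C4 = 14 − 6 = 8 completes the 14 down.
R1C1 = 7 − 5 = 2 completes the 7 down.
Given what's placed, R2C3 must be 9 to fit the 29 across and 17 down.
R1C3 = 17 − 9 = 8 completes the 17 down.
R2C2 = 29 − 22 = 7 completes the 29 across.
R1C2 = 20 − 16 = 4 completes the 20 across.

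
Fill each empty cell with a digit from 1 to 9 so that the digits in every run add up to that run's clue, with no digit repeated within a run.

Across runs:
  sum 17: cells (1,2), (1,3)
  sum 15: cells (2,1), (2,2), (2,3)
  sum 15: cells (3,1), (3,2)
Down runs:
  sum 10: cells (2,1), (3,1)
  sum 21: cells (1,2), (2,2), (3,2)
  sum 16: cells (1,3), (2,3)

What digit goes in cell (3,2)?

17 in 2 cells must be {8,9}; 16 in 2 cells must be {7,9}.
The 17 across and the 16 down share only 9, so (1,3) = 9.
(2,3) = 16 − 9 = 7 completes the 16 down.
(1,2) = 17 − 9 = 8 completes the 17 across.
(2,2) = 6: the only remaining digit allowed by both the 15 across and the 21 down.
(3,2) = 21 − 14 = 7 completes the 21 down.
(2,1) = 15 − 13 = 2 completes the 15 across.
(3,1) = 15 − 7 = 8 completes the 15 across.

7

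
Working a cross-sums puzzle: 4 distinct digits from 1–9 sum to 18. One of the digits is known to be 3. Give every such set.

4 distinct digits from 1–9 sum between 10 and 30.
Keeping only sets containing 3.

{1,3,5,9}; {1,3,6,8}; {2,3,4,9}; {2,3,5,8}; {2,3,6,7}; {3,4,5,6}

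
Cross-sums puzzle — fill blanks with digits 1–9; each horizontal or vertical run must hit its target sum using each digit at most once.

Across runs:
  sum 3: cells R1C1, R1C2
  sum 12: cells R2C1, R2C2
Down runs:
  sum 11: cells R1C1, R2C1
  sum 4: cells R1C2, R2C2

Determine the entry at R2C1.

3 in 2 cells must be {1,2}; 4 in 2 cells must be {1,3}.
The 3 across and the 11 down share only 2, so R1C1 = 2.
R1C2 = 3 − 2 = 1 completes the 3 across.
R2C1 = 11 − 2 = 9 completes the 11 down.
R2C2 = 12 − 9 = 3 completes the 12 across.

9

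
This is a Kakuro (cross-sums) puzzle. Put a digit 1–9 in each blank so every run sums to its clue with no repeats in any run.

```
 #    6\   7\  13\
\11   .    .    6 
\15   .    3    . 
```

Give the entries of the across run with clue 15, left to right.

R1C2 = 7 − 3 = 4 completes the 7 down.
R2C3 = 13 − 6 = 7 completes the 13 down.
R1C1 = 11 − 10 = 1 completes the 11 across.
R2C1 = 15 − 10 = 5 completes the 15 across.

5, 3, 7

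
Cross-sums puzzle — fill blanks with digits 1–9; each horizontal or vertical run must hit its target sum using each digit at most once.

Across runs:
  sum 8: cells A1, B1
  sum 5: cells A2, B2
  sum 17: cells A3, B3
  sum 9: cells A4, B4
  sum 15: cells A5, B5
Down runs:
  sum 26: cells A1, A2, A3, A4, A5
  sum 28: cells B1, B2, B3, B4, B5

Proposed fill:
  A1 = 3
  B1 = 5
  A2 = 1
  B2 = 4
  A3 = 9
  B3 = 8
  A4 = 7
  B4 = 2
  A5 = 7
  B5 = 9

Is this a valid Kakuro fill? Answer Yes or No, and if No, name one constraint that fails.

No — the down run A1–A5 sums to 27, not 26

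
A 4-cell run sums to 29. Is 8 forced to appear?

Yes

The only way to make 29 from 4 distinct digits is {5,7,8,9}, which contains 8.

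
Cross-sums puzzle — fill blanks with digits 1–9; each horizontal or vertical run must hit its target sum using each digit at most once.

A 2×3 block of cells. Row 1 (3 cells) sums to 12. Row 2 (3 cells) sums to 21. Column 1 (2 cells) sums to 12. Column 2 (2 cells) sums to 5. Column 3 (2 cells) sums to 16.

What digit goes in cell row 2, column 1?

8

16 in 2 cells must be {7,9}.
The 21 across and the 5 down share only 4, so (2,2) = 4.
Given what's placed, (2,3) must be 9 to fit the 21 across and 16 down.
(1,2) = 5 − 4 = 1 completes the 5 down.
(1,3) = 16 − 9 = 7 completes the 16 down.
(2,1) = 21 − 13 = 8 completes the 21 across.
(1,1) = 12 − 8 = 4 completes the 12 across.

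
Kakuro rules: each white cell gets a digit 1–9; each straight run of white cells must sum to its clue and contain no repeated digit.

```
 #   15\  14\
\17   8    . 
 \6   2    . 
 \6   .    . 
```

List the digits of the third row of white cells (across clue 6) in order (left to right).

5 1

17 in 2 cells must be {8,9}.
R1C2 = 17 − 8 = 9 completes the 17 across.
R2C2 = 6 − 2 = 4 completes the 6 across.
R3C1 = 15 − 10 = 5 completes the 15 down.
R3C2 = 6 − 5 = 1 completes the 6 across.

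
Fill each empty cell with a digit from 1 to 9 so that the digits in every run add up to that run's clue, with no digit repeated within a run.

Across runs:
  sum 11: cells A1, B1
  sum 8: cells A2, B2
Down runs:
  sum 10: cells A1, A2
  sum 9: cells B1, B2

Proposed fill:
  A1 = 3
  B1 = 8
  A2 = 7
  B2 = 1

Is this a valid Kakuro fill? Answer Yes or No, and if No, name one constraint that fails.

Yes

Across: 3+8=11; 7+1=8. Down: 3+7=10; 8+1=9. No digit repeats within any run.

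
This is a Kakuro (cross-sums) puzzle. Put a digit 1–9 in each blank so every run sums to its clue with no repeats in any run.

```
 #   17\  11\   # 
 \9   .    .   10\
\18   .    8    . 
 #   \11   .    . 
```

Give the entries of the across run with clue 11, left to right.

17 in 2 cells must be {8,9}.
R1C1 = 8: only digit in both the 9-across and 17-down candidate sets.
R1C2 = 9 − 8 = 1 completes the 9 across.
R2C1 = 17 − 8 = 9 completes the 17 down.
R2C3 = 18 − 17 = 1 completes the 18 across.
R3C2 = 11 − 9 = 2 completes the 11 down.
R3C3 = 11 − 2 = 9 completes the 11 across.

2 9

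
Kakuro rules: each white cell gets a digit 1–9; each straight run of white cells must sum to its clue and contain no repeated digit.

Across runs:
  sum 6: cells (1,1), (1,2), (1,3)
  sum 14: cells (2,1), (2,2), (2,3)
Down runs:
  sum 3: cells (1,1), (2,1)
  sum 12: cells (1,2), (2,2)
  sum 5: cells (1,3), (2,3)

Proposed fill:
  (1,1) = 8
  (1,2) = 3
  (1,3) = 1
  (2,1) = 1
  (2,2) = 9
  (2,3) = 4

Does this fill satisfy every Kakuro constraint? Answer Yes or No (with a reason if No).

No — the across run (1,1)–(1,3) sums to 12, not 6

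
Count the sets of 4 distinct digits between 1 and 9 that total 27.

3

4 distinct digits from 1–9 sum between 10 and 30.
Enumerating: {3,7,8,9}, {4,6,8,9}, {5,6,7,9}.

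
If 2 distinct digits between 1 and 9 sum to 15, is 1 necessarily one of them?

Counterexample: {6,9} sums to 15 without using 1.

No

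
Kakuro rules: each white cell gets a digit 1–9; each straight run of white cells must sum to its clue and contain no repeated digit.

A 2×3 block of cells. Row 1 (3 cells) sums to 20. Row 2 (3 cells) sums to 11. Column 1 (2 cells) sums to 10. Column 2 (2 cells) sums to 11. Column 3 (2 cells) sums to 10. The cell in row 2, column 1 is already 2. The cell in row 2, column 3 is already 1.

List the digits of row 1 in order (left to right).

(1,1) = 10 − 2 = 8 completes the 10 down.
(1,3) = 10 − 1 = 9 completes the 10 down.
(2,2) = 11 − 3 = 8 completes the 11 across.
(1,2) = 20 − 17 = 3 completes the 20 across.

8 3 9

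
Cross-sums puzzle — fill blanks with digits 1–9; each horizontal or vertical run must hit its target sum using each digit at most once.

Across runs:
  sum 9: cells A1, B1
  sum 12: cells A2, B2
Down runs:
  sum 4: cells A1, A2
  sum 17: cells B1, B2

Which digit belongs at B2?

4 in 2 cells must be {1,3}; 17 in 2 cells must be {8,9}.
The 9 across and the 17 down share only 8, so B1 = 8.
The 12 across and the 4 down share only 3, so A2 = 3.
B2 = 12 − 3 = 9 completes the 12 across.
A1 = 9 − 8 = 1 completes the 9 across.

9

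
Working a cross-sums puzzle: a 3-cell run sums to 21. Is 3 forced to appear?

No

Counterexample: {4,8,9} sums to 21 without using 3.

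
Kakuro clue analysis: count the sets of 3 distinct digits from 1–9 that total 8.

2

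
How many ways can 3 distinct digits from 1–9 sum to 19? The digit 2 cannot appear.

3 distinct digits from 1–9 sum between 6 and 24.
Dropping sets that contain 2.
Enumerating: {3,7,9}, {4,6,9}, {4,7,8}, {5,6,8}.

4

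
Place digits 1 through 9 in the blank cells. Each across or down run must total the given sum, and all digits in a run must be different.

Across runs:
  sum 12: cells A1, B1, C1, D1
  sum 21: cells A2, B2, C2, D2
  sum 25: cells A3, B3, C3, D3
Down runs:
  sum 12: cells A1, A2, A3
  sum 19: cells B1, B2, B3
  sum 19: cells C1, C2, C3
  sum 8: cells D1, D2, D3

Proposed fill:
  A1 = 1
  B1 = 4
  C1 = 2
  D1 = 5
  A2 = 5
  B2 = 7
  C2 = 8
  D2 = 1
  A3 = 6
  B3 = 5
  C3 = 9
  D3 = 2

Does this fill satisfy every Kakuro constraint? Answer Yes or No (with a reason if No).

No — the across run A3–D3 sums to 22, not 25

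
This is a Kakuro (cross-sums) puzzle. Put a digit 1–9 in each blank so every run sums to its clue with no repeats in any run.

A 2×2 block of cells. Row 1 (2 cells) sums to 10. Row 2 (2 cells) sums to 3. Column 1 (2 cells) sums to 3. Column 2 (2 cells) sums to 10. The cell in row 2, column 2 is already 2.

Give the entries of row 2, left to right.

1, 2

3 in 2 cells must be {1,2}.
(1,2) = 10 − 2 = 8 completes the 10 down.
(2,1) = 3 − 2 = 1 completes the 3 across.
(1,1) = 10 − 8 = 2 completes the 10 across.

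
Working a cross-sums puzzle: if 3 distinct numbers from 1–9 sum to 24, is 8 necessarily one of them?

The only way to make 24 from 3 distinct digits is {7,8,9}, which contains 8.

Yes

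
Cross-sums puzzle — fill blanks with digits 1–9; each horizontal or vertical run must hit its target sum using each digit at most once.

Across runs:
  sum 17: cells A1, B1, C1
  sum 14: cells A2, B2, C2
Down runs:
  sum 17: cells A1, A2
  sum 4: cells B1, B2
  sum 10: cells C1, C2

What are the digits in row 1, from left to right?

17 in 2 cells must be {8,9}; 4 in 2 cells must be {1,3}.
Nothing is forced directly, so branch on A1, whose candidates are 8 or 9. If A1 = 9: that forces A2 = 8, B2 = 1, after which C2 would have to be in {5} for the 14 across but in {1,2,3,4,6,7,8,9} for the 10 down — contradiction. So A1 = 8.
Given what's placed, B1 must be 3 to fit the 17 across and 4 down.
C1 = 17 − 11 = 6 completes the 17 across.
A2 = 17 − 8 = 9 completes the 17 down.
B2 = 4 − 3 = 1 completes the 4 down.
C2 = 14 − 10 = 4 completes the 14 across.

8 3 6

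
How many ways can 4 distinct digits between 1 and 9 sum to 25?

4 distinct digits from 1–9 sum between 10 and 30.
Enumerating: {1,7,8,9}, {2,6,8,9}, {3,5,8,9}, {3,6,7,9}, {4,5,7,9}, {4,6,7,8}.

6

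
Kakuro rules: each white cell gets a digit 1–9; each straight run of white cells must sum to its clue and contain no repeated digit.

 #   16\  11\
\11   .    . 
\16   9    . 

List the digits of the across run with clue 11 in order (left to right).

16 in 2 cells must be {7,9}.
R1C1 = 16 − 9 = 7 completes the 16 down.
R1C2 = 11 − 7 = 4 completes the 11 across.
R2C2 = 16 − 9 = 7 completes the 16 across.

7 4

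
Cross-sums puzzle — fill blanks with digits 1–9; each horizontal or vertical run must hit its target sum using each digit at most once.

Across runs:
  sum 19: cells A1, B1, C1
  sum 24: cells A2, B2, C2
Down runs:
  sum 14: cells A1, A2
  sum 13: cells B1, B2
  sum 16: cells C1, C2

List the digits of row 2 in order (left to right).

24 in 3 cells must be {7,8,9}; 16 in 2 cells must be {7,9}.
Nothing is forced directly, so branch on A2, whose candidates are 8 or 9. If A2 = 9: that forces A1 = 5, after which C1 would have to be in {6,8} for the 19 across but in {7,9} for the 16 down — contradiction. So A2 = 8.
A1 = 14 − 8 = 6 completes the 14 down.
Given what's placed, C1 must be 9 to fit the 19 across and 16 down.
C2 = 16 − 9 = 7 completes the 16 down.
B1 = 19 − 15 = 4 completes the 19 across.
B2 = 24 − 15 = 9 completes the 24 across.

8 9 7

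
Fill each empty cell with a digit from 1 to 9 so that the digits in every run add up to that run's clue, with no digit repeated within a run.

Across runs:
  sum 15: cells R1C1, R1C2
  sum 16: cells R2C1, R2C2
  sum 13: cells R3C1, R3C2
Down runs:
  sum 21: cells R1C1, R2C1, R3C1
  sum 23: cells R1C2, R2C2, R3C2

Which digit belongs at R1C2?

16 in 2 cells must be {7,9}; 23 in 3 cells must be {6,8,9}.
The 16 across and the 23 down share only 9, so R2C2 = 9.
R2C1 = 16 − 9 = 7 completes the 16 across.
Nothing is forced directly, so branch on R1C2, whose candidates are 6 or 8. If R1C2 = 8: then R1C1 would have to be in {7} for the 15 across but in {5,6,8,9} for the 21 down — contradiction. So R1C2 = 6.
R1C1 = 15 − 6 = 9 completes the 15 across.
R3C1 = 21 − 16 = 5 completes the 21 down.
R3C2 = 13 − 5 = 8 completes the 13 across.

6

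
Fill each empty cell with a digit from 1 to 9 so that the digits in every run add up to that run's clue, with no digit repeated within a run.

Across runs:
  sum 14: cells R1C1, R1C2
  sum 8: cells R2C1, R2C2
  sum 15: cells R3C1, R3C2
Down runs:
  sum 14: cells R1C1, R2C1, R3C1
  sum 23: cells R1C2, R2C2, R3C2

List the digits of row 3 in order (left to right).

7, 8

23 in 3 cells must be {6,8,9}.
The 8 across and the 23 down share only 6, so R2C2 = 6.
R2C1 = 8 − 6 = 2 completes the 8 across.
Nothing is forced directly, so branch on R1C2, whose candidates are 8 or 9. If R1C2 = 8: then R1C1 would have to be in {6} for the 14 across but in {3,4,5,7,8,9} for the 14 down — contradiction. So R1C2 = 9.
R1C1 = 14 − 9 = 5 completes the 14 across.
R3C1 = 14 − 7 = 7 completes the 14 down.
R3C2 = 15 − 7 = 8 completes the 15 across.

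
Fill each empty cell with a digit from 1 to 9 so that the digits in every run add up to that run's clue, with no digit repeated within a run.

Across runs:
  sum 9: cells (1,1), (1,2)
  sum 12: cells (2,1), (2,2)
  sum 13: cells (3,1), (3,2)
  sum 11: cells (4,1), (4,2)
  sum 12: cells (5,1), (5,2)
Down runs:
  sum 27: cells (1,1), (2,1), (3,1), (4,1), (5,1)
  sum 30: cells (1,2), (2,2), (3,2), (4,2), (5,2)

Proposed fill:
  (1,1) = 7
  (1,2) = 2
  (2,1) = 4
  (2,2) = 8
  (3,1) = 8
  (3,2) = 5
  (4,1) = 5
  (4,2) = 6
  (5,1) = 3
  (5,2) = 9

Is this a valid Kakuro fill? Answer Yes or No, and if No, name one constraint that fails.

Across: 7+2=9; 4+8=12; 8+5=13; 5+6=11; 3+9=12. Down: 7+4+8+5+3=27; 2+8+5+6+9=30. No digit repeats within any run.

Yes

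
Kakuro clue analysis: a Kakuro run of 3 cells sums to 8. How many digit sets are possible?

2

3 distinct digits from 1–9 sum between 6 and 24.
Enumerating: {1,2,5}, {1,3,4}.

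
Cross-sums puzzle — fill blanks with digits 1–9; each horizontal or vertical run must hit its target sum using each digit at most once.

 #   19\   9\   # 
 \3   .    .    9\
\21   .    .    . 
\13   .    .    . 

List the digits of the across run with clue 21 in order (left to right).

9 5 7

3 in 2 cells must be {1,2}.
Only 2 fits R1C1 under both its across sum 3 and down sum 19.
R1C2 = 3 − 2 = 1 completes the 3 across.
Nothing is forced directly, so branch on R2C1, whose candidates are 8 or 9. If R2C1 = 8: that forces R2C2 = 6, R2C3 = 7, R3C1 = 9, after which R3C2 would have to be in {1,3} for the 13 across but in {2} for the 9 down — contradiction. So R2C1 = 9.
R2C2 = 5: the only remaining digit allowed by both the 21 across and the 9 down.
R2C3 = 21 − 14 = 7 completes the 21 across.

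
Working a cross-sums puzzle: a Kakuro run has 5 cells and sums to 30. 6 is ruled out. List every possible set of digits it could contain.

{1,5,7,8,9}; {2,4,7,8,9}

5 distinct digits from 1–9 sum between 15 and 35.
Dropping sets that contain 6.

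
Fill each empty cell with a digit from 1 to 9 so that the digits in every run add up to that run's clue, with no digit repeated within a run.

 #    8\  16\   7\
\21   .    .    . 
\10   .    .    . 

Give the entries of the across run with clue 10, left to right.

1 7 2

16 in 2 cells must be {7,9}.
The 10 across and the 16 down share only 7, so R2C2 = 7.
R1C2 = 16 − 7 = 9 completes the 16 down.
Nothing is forced directly, so branch on R1C1, whose candidates are 5 or 7. If R1C1 = 5: then R1C3 would have to be in {7} for the 21 across but in {1,2,3,4,5,6} for the 7 down — contradiction. So R1C1 = 7.
R1C3 = 21 − 16 = 5 completes the 21 across.
R2C1 = 8 − 7 = 1 completes the 8 down.
R2C3 = 10 − 8 = 2 completes the 10 across.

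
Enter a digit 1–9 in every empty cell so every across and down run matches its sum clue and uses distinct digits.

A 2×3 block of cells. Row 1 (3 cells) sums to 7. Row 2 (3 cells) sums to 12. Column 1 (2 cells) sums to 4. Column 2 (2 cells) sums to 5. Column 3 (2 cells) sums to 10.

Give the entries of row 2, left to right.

3, 1, 8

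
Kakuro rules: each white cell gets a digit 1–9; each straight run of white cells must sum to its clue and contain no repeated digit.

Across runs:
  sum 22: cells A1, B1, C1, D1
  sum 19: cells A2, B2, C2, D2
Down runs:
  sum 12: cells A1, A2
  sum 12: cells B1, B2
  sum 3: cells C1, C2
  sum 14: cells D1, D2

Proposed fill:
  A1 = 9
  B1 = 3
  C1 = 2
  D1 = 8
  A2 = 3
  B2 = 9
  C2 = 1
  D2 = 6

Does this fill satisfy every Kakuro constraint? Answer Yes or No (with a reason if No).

Across: 9+3+2+8=22; 3+9+1+6=19. Down: 9+3=12; 3+9=12; 2+1=3; 8+6=14. No digit repeats within any run.

Yes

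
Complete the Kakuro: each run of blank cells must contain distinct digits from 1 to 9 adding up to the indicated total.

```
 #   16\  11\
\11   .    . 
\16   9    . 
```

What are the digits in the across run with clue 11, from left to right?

7 4

16 in 2 cells must be {7,9}.
R1C1 = 16 − 9 = 7 completes the 16 down.
R1C2 = 11 − 7 = 4 completes the 11 across.
R2C2 = 16 − 9 = 7 completes the 16 across.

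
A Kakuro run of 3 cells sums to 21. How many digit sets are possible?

3

3 distinct digits from 1–9 sum between 6 and 24.
Enumerating: {4,8,9}, {5,7,9}, {6,7,8}.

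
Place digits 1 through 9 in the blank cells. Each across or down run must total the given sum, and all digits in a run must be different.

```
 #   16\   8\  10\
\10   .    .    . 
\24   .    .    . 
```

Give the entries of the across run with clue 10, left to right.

24 in 3 cells must be {7,8,9}; 16 in 2 cells must be {7,9}.
The 10 across and the 16 down share only 7, so R1C1 = 7.
R2C1 = 16 − 7 = 9 completes the 16 down.
Given what's placed, R2C2 must be 7 to fit the 24 across and 8 down.
R2C3 = 24 − 16 = 8 completes the 24 across.
R1C2 = 8 − 7 = 1 completes the 8 down.
R1C3 = 10 − 8 = 2 completes the 10 across.

7, 1, 2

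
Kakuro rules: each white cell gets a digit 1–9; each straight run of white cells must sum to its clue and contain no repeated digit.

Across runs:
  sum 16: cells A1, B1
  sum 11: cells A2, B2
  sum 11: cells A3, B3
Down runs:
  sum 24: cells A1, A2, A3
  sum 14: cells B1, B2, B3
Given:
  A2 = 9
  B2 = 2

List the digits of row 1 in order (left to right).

7 9

16 in 2 cells must be {7,9}; 24 in 3 cells must be {7,8,9}.
A1 = 7: the only remaining digit allowed by both the 16 across and the 24 down.
B1 = 16 − 7 = 9 completes the 16 across.
A3 = 24 − 16 = 8 completes the 24 down.
B3 = 11 − 8 = 3 completes the 11 across.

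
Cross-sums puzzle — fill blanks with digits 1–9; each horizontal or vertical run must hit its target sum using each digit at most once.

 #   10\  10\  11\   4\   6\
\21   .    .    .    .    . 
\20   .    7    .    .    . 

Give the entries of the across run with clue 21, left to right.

9 3 6 1 2

4 in 2 cells must be {1,3}.
R1C2 = 10 − 7 = 3 completes the 10 down.
Given what's placed, R1C4 must be 1 to fit the 21 across and 4 down.
R2C4 = 4 − 1 = 3 completes the 4 down.
Nothing is forced directly, so branch on R2C1, whose candidates are 1 or 4. If R2C1 = 4: that forces R1C1 = 6, R2C3 = 5, R2C5 = 1, after which R1C3 would have to be in {2,4,7,9} for the 21 across but in {6} for the 11 down — contradiction. So R2C1 = 1.
R1C1 = 10 − 1 = 9 completes the 10 down.
Given what's placed, R1C5 must be 2 to fit the 21 across and 6 down.
R2C5 = 6 − 2 = 4 completes the 6 down.
R1C3 = 21 − 15 = 6 completes the 21 across.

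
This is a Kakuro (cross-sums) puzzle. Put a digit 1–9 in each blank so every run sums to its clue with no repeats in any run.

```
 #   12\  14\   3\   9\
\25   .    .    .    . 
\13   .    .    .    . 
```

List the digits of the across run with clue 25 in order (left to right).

8, 9, 2, 6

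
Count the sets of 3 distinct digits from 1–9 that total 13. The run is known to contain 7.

3 distinct digits from 1–9 sum between 6 and 24.
Keeping only sets containing 7.
Enumerating: {1,5,7}, {2,4,7}.

2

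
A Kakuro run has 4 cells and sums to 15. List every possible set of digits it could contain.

4 distinct digits from 1–9 sum between 10 and 30.

{1,2,3,9}; {1,2,4,8}; {1,2,5,7}; {1,3,4,7}; {1,3,5,6}; {2,3,4,6}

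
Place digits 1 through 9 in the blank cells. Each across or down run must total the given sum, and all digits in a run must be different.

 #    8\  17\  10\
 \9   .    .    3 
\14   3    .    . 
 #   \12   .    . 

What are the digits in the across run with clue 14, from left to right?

3 9 2

R1C1 = 8 − 3 = 5 completes the 8 down.
R1C2 = 9 − 8 = 1 completes the 9 across.
R3C3 = 5: the only remaining digit allowed by both the 12 across and the 10 down.
R2C3 = 10 − 8 = 2 completes the 10 down.
R3C2 = 12 − 5 = 7 completes the 12 across.
R2C2 = 14 − 5 = 9 completes the 14 across.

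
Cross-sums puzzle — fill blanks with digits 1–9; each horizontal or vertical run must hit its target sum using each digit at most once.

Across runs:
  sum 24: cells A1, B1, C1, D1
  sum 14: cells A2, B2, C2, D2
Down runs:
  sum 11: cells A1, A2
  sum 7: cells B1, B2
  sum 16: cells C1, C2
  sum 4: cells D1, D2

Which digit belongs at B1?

16 in 2 cells must be {7,9}; 4 in 2 cells must be {1,3}.
Only 7 fits C2 under both its across sum 14 and down sum 16.
Given what's placed, D2 must be 1 to fit the 14 across and 4 down.
C1 = 16 − 7 = 9 completes the 16 down.
D1 = 4 − 1 = 3 completes the 4 down.
No cell is forced outright now. A2 can only be 2 or 4 (the digits allowed by both its 14 across and its 11 down). If A2 = 2: then A1 would have to be in {4,5,7,8} for the 24 across but in {9} for the 11 down — contradiction. So A2 = 4.
A1 = 11 − 4 = 7 completes the 11 down.
B1 = 24 − 19 = 5 completes the 24 across.

5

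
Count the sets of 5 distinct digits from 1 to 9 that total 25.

12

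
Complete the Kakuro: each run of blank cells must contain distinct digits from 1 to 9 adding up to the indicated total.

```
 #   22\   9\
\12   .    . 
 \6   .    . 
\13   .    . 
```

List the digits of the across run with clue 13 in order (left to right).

8 5

The 6 across and the 22 down share only 5, so R2C1 = 5.
R2C2 = 6 − 5 = 1 completes the 6 across.
Nothing is forced directly, so branch on R1C1, whose candidates are 8 or 9. If R1C1 = 8: then R1C2 would have to be in {4} for the 12 across but in {2,3,5,6} for the 9 down — contradiction. So R1C1 = 9.
R1C2 = 12 − 9 = 3 completes the 12 across.
R3C1 = 22 − 14 = 8 completes the 22 down.
R3C2 = 13 − 8 = 5 completes the 13 across.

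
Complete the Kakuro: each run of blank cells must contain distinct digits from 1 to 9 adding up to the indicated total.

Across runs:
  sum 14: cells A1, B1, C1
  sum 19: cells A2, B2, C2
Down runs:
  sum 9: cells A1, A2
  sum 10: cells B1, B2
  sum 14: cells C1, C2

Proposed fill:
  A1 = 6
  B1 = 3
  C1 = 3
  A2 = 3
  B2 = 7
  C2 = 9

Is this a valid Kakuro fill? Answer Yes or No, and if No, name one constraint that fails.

No — the down run C1–C2 sums to 12, not 14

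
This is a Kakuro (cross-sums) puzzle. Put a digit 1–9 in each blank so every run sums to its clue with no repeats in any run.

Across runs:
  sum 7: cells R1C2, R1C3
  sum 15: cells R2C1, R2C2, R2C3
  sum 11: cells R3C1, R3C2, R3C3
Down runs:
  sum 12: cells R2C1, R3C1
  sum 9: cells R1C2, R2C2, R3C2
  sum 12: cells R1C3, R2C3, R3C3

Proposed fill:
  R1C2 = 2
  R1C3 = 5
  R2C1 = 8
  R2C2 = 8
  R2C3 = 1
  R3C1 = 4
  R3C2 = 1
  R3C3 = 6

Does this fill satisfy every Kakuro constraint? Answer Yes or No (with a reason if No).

No — the down run R1C2–R3C2 sums to 11, not 9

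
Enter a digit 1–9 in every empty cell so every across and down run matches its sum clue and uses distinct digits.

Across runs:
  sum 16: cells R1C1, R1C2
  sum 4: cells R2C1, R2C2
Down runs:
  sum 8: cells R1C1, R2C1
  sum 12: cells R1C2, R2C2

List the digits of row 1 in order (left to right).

7 9

16 in 2 cells must be {7,9}; 4 in 2 cells must be {1,3}.
The 16 across and the 8 down share only 7, so R1C1 = 7.
R1C2 = 16 − 7 = 9 completes the 16 across.
R2C1 = 8 − 7 = 1 completes the 8 down.
R2C2 = 4 − 1 = 3 completes the 4 across.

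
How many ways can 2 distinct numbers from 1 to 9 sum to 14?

2 distinct digits from 1–9 sum between 3 and 17.
Enumerating: {5,9}, {6,8}.

2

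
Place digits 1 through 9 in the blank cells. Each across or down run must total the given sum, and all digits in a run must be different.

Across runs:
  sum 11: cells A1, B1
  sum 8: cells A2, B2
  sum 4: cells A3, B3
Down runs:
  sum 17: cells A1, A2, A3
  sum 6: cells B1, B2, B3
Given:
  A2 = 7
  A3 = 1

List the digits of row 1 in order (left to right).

9 2

4 in 2 cells must be {1,3}; 6 in 3 cells must be {1,2,3}.
A1 = 17 − 8 = 9 completes the 17 down.
B1 = 11 − 9 = 2 completes the 11 across.
B2 = 8 − 7 = 1 completes the 8 across.
B3 = 4 − 1 = 3 completes the 4 across.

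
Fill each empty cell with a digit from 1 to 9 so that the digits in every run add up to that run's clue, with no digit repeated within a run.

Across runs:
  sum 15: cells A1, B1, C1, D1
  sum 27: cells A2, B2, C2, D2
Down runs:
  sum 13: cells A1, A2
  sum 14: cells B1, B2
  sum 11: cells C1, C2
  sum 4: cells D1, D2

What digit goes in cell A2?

4 in 2 cells must be {1,3}.
Only 3 fits D2 under both its across sum 27 and down sum 4.
D1 = 4 − 3 = 1 completes the 4 down.
Nothing is forced directly, so branch on B2, whose candidates are 8 or 9. If B2 = 8: that forces B1 = 6, A1 = 5, C1 = 3, after which A2 would have to be in {7,9} for the 27 across but in {8} for the 13 down — contradiction. So B2 = 9.
B1 = 14 − 9 = 5 completes the 14 down.
No cell is forced outright now. A2 can only be 7 or 8 (the digits allowed by both its 27 across and its 13 down). If A2 = 8: then A1 would have to be in {2,3,6,7} for the 15 across but in {5} for the 13 down — contradiction. So A2 = 7.

7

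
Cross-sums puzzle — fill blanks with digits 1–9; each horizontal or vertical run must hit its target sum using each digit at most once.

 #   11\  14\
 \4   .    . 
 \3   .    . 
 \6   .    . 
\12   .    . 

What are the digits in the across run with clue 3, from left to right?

4 in 2 cells must be {1,3}; 3 in 2 cells must be {1,2}; 11 in 4 cells must be {1,2,3,5}.
Nothing is forced directly, so branch on R1C1, whose candidates are 1 or 3. If R1C1 = 1: that forces R1C2 = 3, R2C1 = 2, R2C2 = 1, R3C1 = 5, after which R3C2 would have to be in {1} for the 6 across but in {2,4,6,8} for the 14 down — contradiction. So R1C1 = 3.
R1C2 = 4 − 3 = 1 completes the 4 across.
Given what's placed, R2C2 must be 2 to fit the 3 across and 14 down.
R4C1 = 5: the only remaining digit allowed by both the 12 across and the 11 down.
R4C2 = 12 − 5 = 7 completes the 12 across.
R2C1 = 3 − 2 = 1 completes the 3 across.

1 2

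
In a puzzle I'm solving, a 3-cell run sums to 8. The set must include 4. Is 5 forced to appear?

The only way to make 8 from 3 distinct digits under that restriction is {1,3,4}, which does not contain 5.

No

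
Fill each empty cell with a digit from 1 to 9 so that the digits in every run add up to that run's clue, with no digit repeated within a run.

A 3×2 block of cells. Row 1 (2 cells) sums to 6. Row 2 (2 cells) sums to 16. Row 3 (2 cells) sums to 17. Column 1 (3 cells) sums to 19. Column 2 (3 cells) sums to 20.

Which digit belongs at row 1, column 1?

16 in 2 cells must be {7,9}; 17 in 2 cells must be {8,9}.
Nothing is forced directly, so branch on (1,2), whose candidates are 4 or 5. If (1,2) = 5: then (1,1) would have to be in {1} for the 6 across but in {2,3,4,5,6,7,8,9} for the 19 down — contradiction. So (1,2) = 4.
(1,1) = 6 − 4 = 2 completes the 6 across.
Given what's placed, (2,1) must be 9 to fit the 16 across and 19 down.
(2,2) = 16 − 9 = 7 completes the 16 across.
(3,1) = 19 − 11 = 8 completes the 19 down.
(3,2) = 17 − 8 = 9 completes the 17 across.

2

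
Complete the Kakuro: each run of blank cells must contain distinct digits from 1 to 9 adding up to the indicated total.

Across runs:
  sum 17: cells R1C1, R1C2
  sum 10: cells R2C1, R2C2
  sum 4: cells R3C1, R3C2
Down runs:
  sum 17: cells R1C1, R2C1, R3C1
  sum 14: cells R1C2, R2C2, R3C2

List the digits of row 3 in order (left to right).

17 in 2 cells must be {8,9}; 4 in 2 cells must be {1,3}.
Nothing is forced directly, so branch on R1C1, whose candidates are 8 or 9. If R1C1 = 9: that forces R1C2 = 8, R3C2 = 1, after which R2C2 would have to be in {1,2,3,4,6,7,8,9} for the 10 across but in {5} for the 14 down — contradiction. So R1C1 = 8.
R1C2 = 17 − 8 = 9 completes the 17 across.
Given what's placed, R3C1 must be 3 to fit the 4 across and 17 down.
R3C2 = 4 − 3 = 1 completes the 4 across.
R2C1 = 17 − 11 = 6 completes the 17 down.
R2C2 = 10 − 6 = 4 completes the 10 across.

3 1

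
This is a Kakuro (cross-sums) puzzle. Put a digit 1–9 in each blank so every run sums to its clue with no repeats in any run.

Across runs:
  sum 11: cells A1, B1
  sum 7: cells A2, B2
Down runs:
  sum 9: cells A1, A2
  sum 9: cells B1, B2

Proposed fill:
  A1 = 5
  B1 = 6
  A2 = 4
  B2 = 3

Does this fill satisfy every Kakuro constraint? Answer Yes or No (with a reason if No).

Across: 5+6=11; 4+3=7. Down: 5+4=9; 6+3=9. No digit repeats within any run.

Yes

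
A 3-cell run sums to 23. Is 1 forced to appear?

No

The only way to make 23 from 3 distinct digits is {6,8,9}, which does not contain 1.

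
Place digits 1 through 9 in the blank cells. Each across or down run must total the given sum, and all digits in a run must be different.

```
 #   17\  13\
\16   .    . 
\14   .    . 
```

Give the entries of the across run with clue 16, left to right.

9, 7

16 in 2 cells must be {7,9}; 17 in 2 cells must be {8,9}.
The 16 across and the 17 down share only 9, so R1C1 = 9.
R1C2 = 16 − 9 = 7 completes the 16 across.
R2C1 = 17 − 9 = 8 completes the 17 down.
R2C2 = 14 − 8 = 6 completes the 14 across.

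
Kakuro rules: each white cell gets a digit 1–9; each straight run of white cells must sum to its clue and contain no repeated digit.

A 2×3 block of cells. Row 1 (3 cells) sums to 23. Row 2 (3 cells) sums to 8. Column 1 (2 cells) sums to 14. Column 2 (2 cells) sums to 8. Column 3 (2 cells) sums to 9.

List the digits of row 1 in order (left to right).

9, 6, 8

23 in 3 cells must be {6,8,9}.
The 23 across and the 8 down share only 6, so (1,2) = 6.
Given what's placed, (1,3) must be 8 to fit the 23 across and 9 down.
(2,1) = 5: only digit in both the 8-across and 14-down candidate sets.
(2,2) = 8 − 6 = 2 completes the 8 down.
(2,3) = 8 − 7 = 1 completes the 8 across.
(1,1) = 23 − 14 = 9 completes the 23 across.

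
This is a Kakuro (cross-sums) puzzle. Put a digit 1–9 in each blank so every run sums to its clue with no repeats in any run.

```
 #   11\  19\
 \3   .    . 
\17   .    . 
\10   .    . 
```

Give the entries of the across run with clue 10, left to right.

3 in 2 cells must be {1,2}; 17 in 2 cells must be {8,9}.
The 3 across and the 19 down share only 2, so R1C2 = 2.
The 17 across and the 11 down share only 8, so R2C1 = 8.
R2C2 = 17 − 8 = 9 completes the 17 across.
R3C2 = 19 − 11 = 8 completes the 19 down.
R1C1 = 3 − 2 = 1 completes the 3 across.
R3C1 = 10 − 8 = 2 completes the 10 across.

2 8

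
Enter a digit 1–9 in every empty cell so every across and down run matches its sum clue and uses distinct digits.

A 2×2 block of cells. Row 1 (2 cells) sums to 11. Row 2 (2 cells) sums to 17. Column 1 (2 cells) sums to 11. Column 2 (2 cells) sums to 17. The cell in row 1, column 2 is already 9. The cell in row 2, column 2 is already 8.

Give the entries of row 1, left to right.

2 9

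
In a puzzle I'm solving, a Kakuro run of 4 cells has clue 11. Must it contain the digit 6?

No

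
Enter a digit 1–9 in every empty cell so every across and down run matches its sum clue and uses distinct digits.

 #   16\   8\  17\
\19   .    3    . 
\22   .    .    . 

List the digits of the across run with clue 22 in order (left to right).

9 5 8

16 in 2 cells must be {7,9}; 17 in 2 cells must be {8,9}.
R1C3 = 9: the only remaining digit allowed by both the 19 across and the 17 down.
R2C2 = 8 − 3 = 5 completes the 8 down.
R2C3 = 17 − 9 = 8 completes the 17 down.
R1C1 = 19 − 12 = 7 completes the 19 across.
R2C1 = 22 − 13 = 9 completes the 22 across.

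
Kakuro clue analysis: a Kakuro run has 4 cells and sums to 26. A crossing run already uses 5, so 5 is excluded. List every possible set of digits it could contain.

4 distinct digits from 1–9 sum between 10 and 30.
Dropping sets that contain 5.

{2,7,8,9}; {3,6,8,9}; {4,6,7,9}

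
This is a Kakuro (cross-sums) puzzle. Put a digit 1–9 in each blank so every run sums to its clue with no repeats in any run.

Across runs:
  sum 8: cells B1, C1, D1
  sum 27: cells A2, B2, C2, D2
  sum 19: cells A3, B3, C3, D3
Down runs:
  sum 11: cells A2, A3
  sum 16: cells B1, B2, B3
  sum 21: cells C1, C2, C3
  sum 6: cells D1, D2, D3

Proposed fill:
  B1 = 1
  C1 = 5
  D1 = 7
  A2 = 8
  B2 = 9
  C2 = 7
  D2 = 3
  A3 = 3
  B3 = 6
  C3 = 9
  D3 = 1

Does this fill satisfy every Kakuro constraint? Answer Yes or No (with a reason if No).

No — the down run D1–D3 sums to 11, not 6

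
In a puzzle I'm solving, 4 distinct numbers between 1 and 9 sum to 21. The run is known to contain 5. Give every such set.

{1,5,6,9}; {1,5,7,8}; {2,5,6,8}; {3,4,5,9}; {3,5,6,7}

4 distinct digits from 1–9 sum between 10 and 30.
Keeping only sets containing 5.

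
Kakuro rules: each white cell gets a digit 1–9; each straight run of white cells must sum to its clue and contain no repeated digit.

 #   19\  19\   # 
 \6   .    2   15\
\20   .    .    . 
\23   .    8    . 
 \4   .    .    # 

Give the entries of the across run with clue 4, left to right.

23 in 3 cells must be {6,8,9}; 4 in 2 cells must be {1,3}.
R1C1 = 6 − 2 = 4 completes the 6 across.
R4C2 = 3: the only remaining digit allowed by both the 4 across and the 19 down.
R2C2 = 19 − 13 = 6 completes the 19 down.
Given what's placed, R2C3 must be 9 to fit the 20 across and 15 down.
R3C3 = 15 − 9 = 6 completes the 15 down.
R4C1 = 4 − 3 = 1 completes the 4 across.

1 3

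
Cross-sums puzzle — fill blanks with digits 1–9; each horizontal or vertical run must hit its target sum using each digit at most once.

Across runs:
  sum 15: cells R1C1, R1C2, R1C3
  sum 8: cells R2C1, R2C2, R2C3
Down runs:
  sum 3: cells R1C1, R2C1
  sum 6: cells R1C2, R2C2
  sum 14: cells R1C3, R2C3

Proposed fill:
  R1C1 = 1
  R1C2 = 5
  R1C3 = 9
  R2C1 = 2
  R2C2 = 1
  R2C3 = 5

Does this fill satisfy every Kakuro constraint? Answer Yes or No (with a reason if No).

Across: 1+5+9=15; 2+1+5=8. Down: 1+2=3; 5+1=6; 9+5=14. No digit repeats within any run.

Yes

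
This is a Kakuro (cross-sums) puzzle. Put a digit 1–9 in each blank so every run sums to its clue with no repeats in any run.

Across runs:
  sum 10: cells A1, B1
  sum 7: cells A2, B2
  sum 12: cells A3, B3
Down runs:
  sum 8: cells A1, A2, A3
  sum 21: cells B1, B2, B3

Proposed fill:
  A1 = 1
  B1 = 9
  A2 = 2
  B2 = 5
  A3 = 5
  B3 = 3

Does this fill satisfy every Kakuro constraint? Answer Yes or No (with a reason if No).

No — the down run B1–B3 sums to 17, not 21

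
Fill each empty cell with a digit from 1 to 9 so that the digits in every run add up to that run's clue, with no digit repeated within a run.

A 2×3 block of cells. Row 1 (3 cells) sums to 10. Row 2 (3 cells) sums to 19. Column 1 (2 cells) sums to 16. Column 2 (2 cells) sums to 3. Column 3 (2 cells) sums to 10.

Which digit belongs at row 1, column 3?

2

16 in 2 cells must be {7,9}; 3 in 2 cells must be {1,2}.
The 10 across and the 16 down share only 7, so (1,1) = 7.
(2,1) = 16 − 7 = 9 completes the 16 down.
Given what's placed, (2,2) must be 2 to fit the 19 across and 3 down.
(2,3) = 19 − 11 = 8 completes the 19 across.
(1,2) = 3 − 2 = 1 completes the 3 down.
(1,3) = 10 − 8 = 2 completes the 10 across.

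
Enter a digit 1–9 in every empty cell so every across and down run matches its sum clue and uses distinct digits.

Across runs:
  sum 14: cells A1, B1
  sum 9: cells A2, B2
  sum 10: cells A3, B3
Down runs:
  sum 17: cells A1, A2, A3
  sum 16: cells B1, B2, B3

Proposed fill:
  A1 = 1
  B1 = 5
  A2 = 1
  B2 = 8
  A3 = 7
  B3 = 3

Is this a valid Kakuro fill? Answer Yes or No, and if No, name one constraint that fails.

No — the down run A1–A3 sums to 9, not 17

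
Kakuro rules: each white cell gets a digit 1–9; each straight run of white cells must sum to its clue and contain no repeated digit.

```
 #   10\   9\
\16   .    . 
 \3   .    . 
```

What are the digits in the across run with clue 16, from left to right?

9, 7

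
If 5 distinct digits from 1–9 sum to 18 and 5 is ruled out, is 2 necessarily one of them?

Yes

The only way to make 18 from 5 distinct digits under that restriction is {1,2,3,4,8}, which contains 2.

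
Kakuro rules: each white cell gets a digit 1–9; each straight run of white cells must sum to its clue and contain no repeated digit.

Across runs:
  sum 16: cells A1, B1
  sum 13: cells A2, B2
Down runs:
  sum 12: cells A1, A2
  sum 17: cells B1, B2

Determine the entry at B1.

16 in 2 cells must be {7,9}; 17 in 2 cells must be {8,9}.
The 16 across and the 17 down share only 9, so B1 = 9.
B2 = 17 − 9 = 8 completes the 17 down.
A1 = 16 − 9 = 7 completes the 16 across.
A2 = 13 − 8 = 5 completes the 13 across.

9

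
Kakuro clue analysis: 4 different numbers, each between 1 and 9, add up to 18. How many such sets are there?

11

4 distinct digits from 1–9 sum between 10 and 30.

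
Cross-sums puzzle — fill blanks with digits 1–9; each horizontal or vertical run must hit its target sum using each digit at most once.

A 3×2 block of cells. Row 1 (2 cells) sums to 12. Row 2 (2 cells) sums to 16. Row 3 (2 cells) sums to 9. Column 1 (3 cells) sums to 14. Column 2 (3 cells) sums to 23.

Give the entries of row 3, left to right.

16 in 2 cells must be {7,9}; 23 in 3 cells must be {6,8,9}.
The 16 across and the 23 down share only 9, so (2,2) = 9.
Given what's placed, (1,2) must be 8 to fit the 12 across and 23 down.
(2,1) = 16 − 9 = 7 completes the 16 across.
(3,2) = 23 − 17 = 6 completes the 23 down.
(1,1) = 12 − 8 = 4 completes the 12 across.
(3,1) = 9 − 6 = 3 completes the 9 across.

3 6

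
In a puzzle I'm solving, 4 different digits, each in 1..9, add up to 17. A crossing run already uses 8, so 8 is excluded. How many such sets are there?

6

4 distinct digits from 1–9 sum between 10 and 30.
Dropping sets that contain 8.
Enumerating: {1,2,5,9}, {1,3,4,9}, {1,3,6,7}, {1,4,5,7}, {2,3,5,7}, {2,4,5,6}.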